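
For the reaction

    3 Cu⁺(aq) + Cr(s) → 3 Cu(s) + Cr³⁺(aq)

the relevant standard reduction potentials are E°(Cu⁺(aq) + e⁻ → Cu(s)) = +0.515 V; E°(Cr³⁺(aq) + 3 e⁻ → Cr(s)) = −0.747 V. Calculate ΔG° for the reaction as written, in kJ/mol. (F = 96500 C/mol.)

In the reaction as written Cu⁺(aq) is reduced, so the Cu⁺/Cu couple is the cathode and Cr³⁺/Cr is the anode.
E°cell = +0.515 − (−0.747) = +1.262 V; balancing electrons gives n = 3.
ΔG° = −nFE°cell = −(3)(96500)(+1.262) J/mol = −365 kJ/mol.

−365 kJ/mol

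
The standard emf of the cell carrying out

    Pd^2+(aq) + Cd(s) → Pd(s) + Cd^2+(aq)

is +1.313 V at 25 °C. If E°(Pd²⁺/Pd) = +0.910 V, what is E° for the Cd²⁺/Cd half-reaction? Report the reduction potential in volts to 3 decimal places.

−0.403 V

In the reaction as written the Pd²⁺/Pd couple is reduced (cathode) and Cd²⁺/Cd is oxidized (anode), so E°cell = E°(Pd²⁺/Pd) − E°(Cd²⁺/Cd).
E°(Cd²⁺/Cd) = E°(cathode) − E°cell = +0.910 − (+1.313) = −0.403 V.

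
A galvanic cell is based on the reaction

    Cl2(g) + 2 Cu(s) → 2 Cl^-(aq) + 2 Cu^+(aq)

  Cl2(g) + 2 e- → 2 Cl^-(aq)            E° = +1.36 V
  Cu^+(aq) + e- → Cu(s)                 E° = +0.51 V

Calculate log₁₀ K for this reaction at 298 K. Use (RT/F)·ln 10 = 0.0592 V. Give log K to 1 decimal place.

The Cl₂/Cl⁻ couple is reduced (cathode); E°cell = +1.36 − (+0.51) = +0.85 V with n = 2.
At equilibrium E = 0, so log K = nE°cell / 0.0592 = (2)(+0.85) / 0.0592 = 28.7.

log K = 28.7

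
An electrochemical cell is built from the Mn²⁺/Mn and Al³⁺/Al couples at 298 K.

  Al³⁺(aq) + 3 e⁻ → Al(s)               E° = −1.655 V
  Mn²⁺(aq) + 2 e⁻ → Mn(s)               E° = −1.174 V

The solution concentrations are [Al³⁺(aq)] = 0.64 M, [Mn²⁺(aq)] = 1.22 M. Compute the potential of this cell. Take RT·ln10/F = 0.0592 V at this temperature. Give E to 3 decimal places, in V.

+0.487 V

The Mn²⁺/Mn couple has the more positive E°, so it is the cathode; Al³⁺/Al is the anode.
E°cell = −1.174 − (−1.655) = +0.481 V, with n = 6 electrons transferred.
The balanced reaction is 3 Mn²⁺(aq) + 2 Al(s) → 3 Mn(s) + 2 Al³⁺(aq), so Q = [Al³⁺(aq)]^2 / [Mn²⁺(aq)]^3 = 0.226 and log Q = −0.647.
Applying E = E° − (RT ln10/nF)·log Q gives +0.481 − (0.0592/6)(−0.647) = +0.487 V.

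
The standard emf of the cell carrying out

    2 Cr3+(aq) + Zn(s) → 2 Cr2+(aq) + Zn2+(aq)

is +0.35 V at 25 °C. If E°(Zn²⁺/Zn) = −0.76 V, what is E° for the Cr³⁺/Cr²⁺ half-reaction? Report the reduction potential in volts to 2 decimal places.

In the reaction as written the Cr³⁺/Cr²⁺ couple is reduced (cathode) and Zn²⁺/Zn is oxidized (anode), so E°cell = E°(Cr³⁺/Cr²⁺) − E°(Zn²⁺/Zn).
E°(Cr³⁺/Cr²⁺) = E°cell + E°(anode) = +0.35 + (−0.76) = −0.41 V.

−0.41 V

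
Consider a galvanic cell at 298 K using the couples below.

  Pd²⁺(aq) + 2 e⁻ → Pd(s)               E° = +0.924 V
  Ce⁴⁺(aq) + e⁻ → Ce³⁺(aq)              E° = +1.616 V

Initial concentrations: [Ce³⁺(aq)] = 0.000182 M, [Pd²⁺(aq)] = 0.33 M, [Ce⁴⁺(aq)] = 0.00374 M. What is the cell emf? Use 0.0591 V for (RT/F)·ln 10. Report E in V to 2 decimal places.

+0.78 V

Ce⁴⁺/Ce³⁺ is reduced (cathode, E° = +1.616 V) and Pd²⁺/Pd is oxidized (anode).
The standard potential is +1.616 − (+0.924) = +0.692 V and the balanced reaction transfers n = 2 electrons.
Balancing gives 2 Ce⁴⁺(aq) + Pd(s) → 2 Ce³⁺(aq) + Pd²⁺(aq); hence Q = ([Ce³⁺(aq)]^2·[Pd²⁺(aq)]) / [Ce⁴⁺(aq)]^2 = 0.000781 (log Q = −3.107).
Applying E = E° − (RT ln10/nF)·log Q gives +0.692 − (0.0591/2)(−3.107) = +0.78 V.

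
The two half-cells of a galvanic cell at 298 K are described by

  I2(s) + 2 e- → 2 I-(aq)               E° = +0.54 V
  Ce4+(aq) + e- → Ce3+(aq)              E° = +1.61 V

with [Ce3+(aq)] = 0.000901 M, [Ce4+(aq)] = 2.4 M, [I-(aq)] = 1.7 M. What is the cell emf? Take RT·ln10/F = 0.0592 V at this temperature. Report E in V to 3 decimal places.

Ce⁴⁺/Ce³⁺ is reduced (cathode, E° = +1.61 V) and I₂/I⁻ is oxidized (anode).
E°cell = +1.61 − (+0.54) = +1.07 V, with n = 2 electrons transferred.
The balanced reaction is 2 Ce4+(aq) + 2 I-(aq) → 2 Ce3+(aq) + I2(s), so Q = [Ce3+(aq)]^2 / ([Ce4+(aq)]^2·[I-(aq)]^2) = 4.88×10^−8 and log Q = −7.312.
By the Nernst equation, E = +1.07 − (0.0592/2)·(−7.312) = +1.286 V.

+1.286 V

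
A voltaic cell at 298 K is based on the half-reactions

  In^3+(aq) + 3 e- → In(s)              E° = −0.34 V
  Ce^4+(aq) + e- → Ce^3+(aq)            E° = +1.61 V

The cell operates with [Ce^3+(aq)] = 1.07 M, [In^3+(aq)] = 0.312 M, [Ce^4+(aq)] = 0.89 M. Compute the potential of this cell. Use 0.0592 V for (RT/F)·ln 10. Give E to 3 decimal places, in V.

+1.955 V

Ce⁴⁺/Ce³⁺ is reduced (cathode, E° = +1.61 V) and In³⁺/In is oxidized (anode).
The standard potential is +1.61 − (−0.34) = +1.95 V and the balanced reaction transfers n = 3 electrons.
For the overall reaction 3 Ce^4+(aq) + In(s) → 3 Ce^3+(aq) + In^3+(aq), Q = ([Ce^3+(aq)]^3·[In^3+(aq)]) / [Ce^4+(aq)]^3 = 0.542, giving log Q = −0.266.
Applying E = E° − (RT ln10/nF)·log Q gives +1.95 − (0.0592/3)(−0.266) = +1.955 V.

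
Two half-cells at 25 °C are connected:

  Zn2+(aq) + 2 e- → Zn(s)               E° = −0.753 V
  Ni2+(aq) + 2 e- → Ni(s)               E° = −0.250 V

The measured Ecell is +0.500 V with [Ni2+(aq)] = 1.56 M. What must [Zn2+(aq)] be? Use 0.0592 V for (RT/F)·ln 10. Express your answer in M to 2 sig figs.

2.0 M

Ni²⁺/Ni is the cathode (higher E°); E°cell = −0.250 − (−0.753) = +0.503 V with n = 2.
Rearranging E = E° − (0.0592/n)·log Q gives log Q = 2(+0.503 − (+0.500))/0.0592 = 0.101.
The balanced reaction is Ni2+(aq) + Zn(s) → Ni(s) + Zn2+(aq), so Q = [Zn2+(aq)] / [Ni2+(aq)].
Solving for the unknown gives log [Zn2+(aq)] = 0.294, so [Zn2+(aq)] ≈ 2.0 M.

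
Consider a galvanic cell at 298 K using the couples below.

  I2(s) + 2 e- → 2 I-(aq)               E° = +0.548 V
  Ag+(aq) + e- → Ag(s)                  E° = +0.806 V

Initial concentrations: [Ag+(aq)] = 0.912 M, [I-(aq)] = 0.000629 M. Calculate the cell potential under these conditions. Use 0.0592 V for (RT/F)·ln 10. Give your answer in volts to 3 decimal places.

+0.066 V

Ag⁺/Ag is reduced (cathode, E° = +0.806 V) and I₂/I⁻ is oxidized (anode).
E°cell = +0.806 − (+0.548) = +0.258 V, with n = 2 electrons transferred.
The balanced reaction is 2 Ag+(aq) + 2 I-(aq) → 2 Ag(s) + I2(s), so Q = 1 / ([Ag+(aq)]^2·[I-(aq)]^2) = 3.04×10^6 and log Q = 6.483.
E = E° − (0.0592/n)·log Q = +0.258 − (0.0592/2)(6.483) = +0.066 V.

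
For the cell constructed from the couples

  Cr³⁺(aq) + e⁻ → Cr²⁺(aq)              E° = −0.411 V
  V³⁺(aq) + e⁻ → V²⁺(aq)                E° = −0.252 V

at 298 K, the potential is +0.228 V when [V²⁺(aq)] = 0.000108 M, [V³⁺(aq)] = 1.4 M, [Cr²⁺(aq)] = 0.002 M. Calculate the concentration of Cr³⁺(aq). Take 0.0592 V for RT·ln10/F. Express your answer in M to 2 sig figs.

The V³⁺/V²⁺ couple has the larger reduction potential, so it is the cathode: E°cell = −0.252 − (−0.411) = +0.159 V and n = 1.
From the Nernst equation, log Q = n(E° − E)/0.0592 = 1·(+0.159 − (+0.228))/0.0592 = −1.166.
For V³⁺(aq) + Cr²⁺(aq) → V²⁺(aq) + Cr³⁺(aq), the reaction quotient is Q = ([V²⁺(aq)]·[Cr³⁺(aq)]) / ([V³⁺(aq)]·[Cr²⁺(aq)]).
Substituting the known concentrations and solving, log [Cr³⁺(aq)] = 0.248 and [Cr³⁺(aq)] = 1.8 M.

1.8 M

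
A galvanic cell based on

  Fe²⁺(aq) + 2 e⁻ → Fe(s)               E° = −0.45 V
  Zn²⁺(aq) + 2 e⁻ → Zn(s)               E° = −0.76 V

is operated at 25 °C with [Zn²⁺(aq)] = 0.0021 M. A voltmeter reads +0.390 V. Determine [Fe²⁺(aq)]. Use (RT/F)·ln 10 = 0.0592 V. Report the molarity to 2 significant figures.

1.1 M

The Fe²⁺/Fe couple has the larger reduction potential, so it is the cathode: E°cell = −0.45 − (−0.76) = +0.31 V and n = 2.
From the Nernst equation, log Q = n(E° − E)/0.0592 = 2·(+0.31 − (+0.390))/0.0592 = −2.703.
For Fe²⁺(aq) + Zn(s) → Fe(s) + Zn²⁺(aq), the reaction quotient is Q = [Zn²⁺(aq)] / [Fe²⁺(aq)].
Solving for the unknown gives log [Fe²⁺(aq)] = 0.025, so [Fe²⁺(aq)] ≈ 1.1 M.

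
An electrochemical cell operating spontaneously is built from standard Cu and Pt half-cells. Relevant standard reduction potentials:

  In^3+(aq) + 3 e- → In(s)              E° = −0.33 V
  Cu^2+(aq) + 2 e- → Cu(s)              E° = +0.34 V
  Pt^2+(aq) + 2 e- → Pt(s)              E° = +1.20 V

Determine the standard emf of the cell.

The Pt²⁺/Pt couple has the higher E°, so Pt ion is reduced (cathode) and Cu is oxidized (anode).
E°cell = E°(cathode) − E°(anode) = +1.20 − (+0.34) = +0.86 V.

+0.86 V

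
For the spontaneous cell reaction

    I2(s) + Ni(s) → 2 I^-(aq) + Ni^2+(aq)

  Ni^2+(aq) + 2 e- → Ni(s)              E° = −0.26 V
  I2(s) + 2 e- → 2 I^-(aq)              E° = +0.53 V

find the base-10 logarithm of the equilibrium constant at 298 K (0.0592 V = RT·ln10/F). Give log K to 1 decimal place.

log K = 26.7

The I₂/I⁻ couple is reduced (cathode); E°cell = +0.53 − (−0.26) = +0.79 V with n = 2.
At equilibrium E = 0, so log K = nE°cell / 0.0592 = (2)(+0.79) / 0.0592 = 26.7.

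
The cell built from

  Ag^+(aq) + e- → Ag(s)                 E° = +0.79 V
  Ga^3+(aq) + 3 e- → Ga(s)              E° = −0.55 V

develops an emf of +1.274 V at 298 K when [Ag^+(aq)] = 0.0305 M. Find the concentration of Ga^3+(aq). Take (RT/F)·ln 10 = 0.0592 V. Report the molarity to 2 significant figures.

0.063 M

The Ag⁺/Ag couple has the larger reduction potential, so it is the cathode: E°cell = +0.79 − (−0.55) = +1.34 V and n = 3.
From the Nernst equation, log Q = n(E° − E)/0.0592 = 3·(+1.34 − (+1.274))/0.0592 = 3.345.
Balancing electrons gives 3 Ag^+(aq) + Ga(s) → 3 Ag(s) + Ga^3+(aq); thus Q = [Ga^3+(aq)] / [Ag^+(aq)]^3.
Solving for the unknown gives log [Ga^3+(aq)] = −1.202, so [Ga^3+(aq)] ≈ 0.063 M.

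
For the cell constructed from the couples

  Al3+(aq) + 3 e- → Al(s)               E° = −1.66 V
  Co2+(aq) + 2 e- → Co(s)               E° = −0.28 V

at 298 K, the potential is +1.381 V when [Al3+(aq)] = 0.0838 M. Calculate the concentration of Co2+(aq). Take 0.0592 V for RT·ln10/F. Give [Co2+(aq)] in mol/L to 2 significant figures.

0.21 M

The Co²⁺/Co couple has the larger reduction potential, so it is the cathode: E°cell = −0.28 − (−1.66) = +1.38 V and n = 6.
Rearranging E = E° − (0.0592/n)·log Q gives log Q = 6(+1.38 − (+1.381))/0.0592 = −0.101.
Balancing electrons gives 3 Co2+(aq) + 2 Al(s) → 3 Co(s) + 2 Al3+(aq); thus Q = [Al3+(aq)]^2 / [Co2+(aq)]^3.
Substituting the known concentrations and solving, log [Co2+(aq)] = −0.684 and [Co2+(aq)] = 0.21 M.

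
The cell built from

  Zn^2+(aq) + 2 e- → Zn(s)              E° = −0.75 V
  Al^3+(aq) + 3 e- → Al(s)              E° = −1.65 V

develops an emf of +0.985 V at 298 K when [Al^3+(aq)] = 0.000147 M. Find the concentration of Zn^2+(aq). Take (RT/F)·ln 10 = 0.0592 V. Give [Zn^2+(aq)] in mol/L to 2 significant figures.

2.1 M

The Zn²⁺/Zn couple has the larger reduction potential, so it is the cathode: E°cell = −0.75 − (−1.65) = +0.90 V and n = 6.
Since E = E° − (0.0592/n)·log Q, log Q = n(E° − E)/0.0592 = −8.615.
For 3 Zn^2+(aq) + 2 Al(s) → 3 Zn(s) + 2 Al^3+(aq), the reaction quotient is Q = [Al^3+(aq)]^2 / [Zn^2+(aq)]^3.
Solving for the unknown gives log [Zn^2+(aq)] = 0.317, so [Zn^2+(aq)] ≈ 2.1 M.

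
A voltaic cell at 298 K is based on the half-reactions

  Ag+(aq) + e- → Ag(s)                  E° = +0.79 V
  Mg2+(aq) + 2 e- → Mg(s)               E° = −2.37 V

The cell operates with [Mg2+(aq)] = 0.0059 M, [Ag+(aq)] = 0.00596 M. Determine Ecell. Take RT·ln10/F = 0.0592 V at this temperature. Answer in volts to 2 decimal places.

+3.09 V

Ag⁺/Ag is reduced (cathode, E° = +0.79 V) and Mg²⁺/Mg is oxidized (anode).
E°cell = +0.79 − (−2.37) = +3.16 V, with n = 2 electrons transferred.
Balancing gives 2 Ag+(aq) + Mg(s) → 2 Ag(s) + Mg2+(aq); hence Q = [Mg2+(aq)] / [Ag+(aq)]^2 = 166 (log Q = 2.220).
By the Nernst equation, E = +3.16 − (0.0592/2)·(2.220) = +3.09 V.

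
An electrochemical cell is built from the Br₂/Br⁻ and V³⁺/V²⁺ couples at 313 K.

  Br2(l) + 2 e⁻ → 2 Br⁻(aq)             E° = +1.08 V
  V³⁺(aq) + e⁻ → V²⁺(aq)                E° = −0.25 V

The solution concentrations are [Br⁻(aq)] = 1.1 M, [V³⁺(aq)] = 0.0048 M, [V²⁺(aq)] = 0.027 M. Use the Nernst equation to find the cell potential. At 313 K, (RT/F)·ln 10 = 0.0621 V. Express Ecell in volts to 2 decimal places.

Since E°(Br₂/Br⁻) > E°(V³⁺/V²⁺), Br₂/Br⁻ serves as the cathode.
The standard potential is +1.08 − (−0.25) = +1.33 V and the balanced reaction transfers n = 2 electrons.
For the overall reaction Br2(l) + 2 V²⁺(aq) → 2 Br⁻(aq) + 2 V³⁺(aq), Q = ([Br⁻(aq)]^2·[V³⁺(aq)]^2) / [V²⁺(aq)]^2 = 0.0382, giving log Q = −1.417.
Applying E = E° − (RT ln10/nF)·log Q gives +1.33 − (0.0621/2)(−1.417) = +1.37 V.

+1.37 V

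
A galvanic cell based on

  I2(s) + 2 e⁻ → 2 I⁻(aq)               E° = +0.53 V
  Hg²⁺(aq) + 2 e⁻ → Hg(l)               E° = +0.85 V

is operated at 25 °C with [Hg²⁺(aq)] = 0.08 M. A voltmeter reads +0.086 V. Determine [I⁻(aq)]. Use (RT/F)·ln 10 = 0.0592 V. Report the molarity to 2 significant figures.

0.00039 M

With Hg²⁺/Hg at the cathode and I₂/I⁻ at the anode, E°cell = +0.85 − (+0.53) = +0.32 V (n = 2).
From the Nernst equation, log Q = n(E° − E)/0.0592 = 2·(+0.32 − (+0.086))/0.0592 = 7.905.
For Hg²⁺(aq) + 2 I⁻(aq) → Hg(l) + I2(s), the reaction quotient is Q = 1 / ([Hg²⁺(aq)]·[I⁻(aq)]^2).
Solving for the unknown gives log [I⁻(aq)] = −3.404, so [I⁻(aq)] ≈ 0.00039 M.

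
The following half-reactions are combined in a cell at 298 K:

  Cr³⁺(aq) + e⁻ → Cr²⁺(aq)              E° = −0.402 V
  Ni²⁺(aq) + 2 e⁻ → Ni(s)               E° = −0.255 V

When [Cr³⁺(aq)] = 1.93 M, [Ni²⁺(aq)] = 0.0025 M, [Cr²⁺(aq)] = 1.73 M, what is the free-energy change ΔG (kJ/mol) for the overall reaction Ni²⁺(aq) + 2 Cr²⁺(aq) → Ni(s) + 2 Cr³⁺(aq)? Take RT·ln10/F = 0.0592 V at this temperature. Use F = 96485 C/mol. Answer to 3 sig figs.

The standard cell potential is −0.255 − (−0.402) = +0.147 V, with n = 2 electrons in the balanced equation.
Here Q = [Cr³⁺(aq)]^2 / ([Ni²⁺(aq)]·[Cr²⁺(aq)]^2) = 498 (log Q = 2.697), giving E = +0.147 − (0.0592/2)·(2.697) = +0.0672 V.
Then ΔG = −nFE = −2 × 96485 × +0.0672 J/mol = −13.0 kJ/mol.

−13.0 kJ/mol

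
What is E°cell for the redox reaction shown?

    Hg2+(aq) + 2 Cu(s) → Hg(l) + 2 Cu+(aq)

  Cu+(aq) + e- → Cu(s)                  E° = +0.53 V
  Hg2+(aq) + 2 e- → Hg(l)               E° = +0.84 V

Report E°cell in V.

In the reaction as written, Hg2+(aq) is reduced (cathode) and Cu+(aq) is produced by oxidation at the anode.
E°cell = E°(cathode) − E°(anode) = +0.84 − (+0.53) = +0.31 V.

+0.31 V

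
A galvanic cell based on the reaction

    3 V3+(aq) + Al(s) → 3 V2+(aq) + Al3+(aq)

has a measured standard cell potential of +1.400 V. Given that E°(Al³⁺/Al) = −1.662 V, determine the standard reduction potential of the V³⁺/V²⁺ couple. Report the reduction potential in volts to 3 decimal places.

In the reaction as written the V³⁺/V²⁺ couple is reduced (cathode) and Al³⁺/Al is oxidized (anode), so E°cell = E°(V³⁺/V²⁺) − E°(Al³⁺/Al).
E°(V³⁺/V²⁺) = E°cell + E°(anode) = +1.400 + (−1.662) = −0.262 V.

−0.262 V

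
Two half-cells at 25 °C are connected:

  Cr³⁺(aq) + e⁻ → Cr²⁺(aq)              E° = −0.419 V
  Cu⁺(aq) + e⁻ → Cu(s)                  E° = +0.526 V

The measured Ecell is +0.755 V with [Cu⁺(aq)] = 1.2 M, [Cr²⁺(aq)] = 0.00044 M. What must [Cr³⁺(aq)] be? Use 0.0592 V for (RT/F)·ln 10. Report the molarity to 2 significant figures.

Cu⁺/Cu is the cathode (higher E°); E°cell = +0.526 − (−0.419) = +0.945 V with n = 1.
Since E = E° − (0.0592/n)·log Q, log Q = n(E° − E)/0.0592 = 3.209.
For Cu⁺(aq) + Cr²⁺(aq) → Cu(s) + Cr³⁺(aq), the reaction quotient is Q = [Cr³⁺(aq)] / ([Cu⁺(aq)]·[Cr²⁺(aq)]).
Solving for the unknown gives log [Cr³⁺(aq)] = −0.068, so [Cr³⁺(aq)] ≈ 0.86 M.

0.86 M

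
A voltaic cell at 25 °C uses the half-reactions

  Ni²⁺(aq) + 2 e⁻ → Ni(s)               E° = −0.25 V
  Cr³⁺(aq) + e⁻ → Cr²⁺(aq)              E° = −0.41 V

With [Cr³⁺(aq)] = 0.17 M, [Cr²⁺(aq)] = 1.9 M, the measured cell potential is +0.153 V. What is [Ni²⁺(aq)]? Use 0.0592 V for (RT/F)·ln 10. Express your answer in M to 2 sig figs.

Ni²⁺/Ni is the cathode (higher E°); E°cell = −0.25 − (−0.41) = +0.16 V with n = 2.
Rearranging E = E° − (0.0592/n)·log Q gives log Q = 2(+0.16 − (+0.153))/0.0592 = 0.236.
Balancing electrons gives Ni²⁺(aq) + 2 Cr²⁺(aq) → Ni(s) + 2 Cr³⁺(aq); thus Q = [Cr³⁺(aq)]^2 / ([Ni²⁺(aq)]·[Cr²⁺(aq)]^2).
Solving for the unknown gives log [Ni²⁺(aq)] = −2.333, so [Ni²⁺(aq)] ≈ 0.0046 M.

0.0046 M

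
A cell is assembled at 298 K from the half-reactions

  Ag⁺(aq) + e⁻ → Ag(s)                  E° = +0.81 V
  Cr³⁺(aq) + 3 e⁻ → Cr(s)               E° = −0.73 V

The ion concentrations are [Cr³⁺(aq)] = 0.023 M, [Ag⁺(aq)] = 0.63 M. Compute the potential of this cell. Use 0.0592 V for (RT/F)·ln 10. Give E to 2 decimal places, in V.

The Ag⁺/Ag couple has the more positive E°, so it is the cathode; Cr³⁺/Cr is the anode.
E°cell = +0.81 − (−0.73) = +1.54 V, with n = 3 electrons transferred.
Balancing gives 3 Ag⁺(aq) + Cr(s) → 3 Ag(s) + Cr³⁺(aq); hence Q = [Cr³⁺(aq)] / [Ag⁺(aq)]^3 = 0.092 (log Q = −1.036).
E = E° − (0.0592/n)·log Q = +1.54 − (0.0592/3)(−1.036) = +1.56 V.

+1.56 V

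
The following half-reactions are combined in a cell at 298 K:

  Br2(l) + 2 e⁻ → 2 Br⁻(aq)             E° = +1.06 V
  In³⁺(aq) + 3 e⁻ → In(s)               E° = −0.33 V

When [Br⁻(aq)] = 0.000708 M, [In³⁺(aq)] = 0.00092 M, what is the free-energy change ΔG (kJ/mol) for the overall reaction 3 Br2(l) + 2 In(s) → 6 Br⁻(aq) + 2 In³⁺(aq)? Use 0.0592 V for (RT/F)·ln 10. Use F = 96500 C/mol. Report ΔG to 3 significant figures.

−947 kJ/mol

The standard cell potential is +1.06 − (−0.33) = +1.39 V, with n = 6 electrons in the balanced equation.
Q = [Br⁻(aq)]^6·[In³⁺(aq)]^2 = 1.07×10^−25, so log Q = −24.972 and E = +1.39 − (0.0592/6)(−24.972) = +1.6364 V.
Finally ΔG = −nFE = −(6)(96500 C/mol)(+1.6364 V) = −947 kJ/mol.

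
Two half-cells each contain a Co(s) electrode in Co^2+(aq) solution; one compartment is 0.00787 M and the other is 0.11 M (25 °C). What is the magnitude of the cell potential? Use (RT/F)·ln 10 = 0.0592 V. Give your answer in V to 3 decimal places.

0.034 V

For a concentration cell E°cell = 0, since both electrodes use the same couple.
The compartment with the higher Co^2+(aq) concentration (0.11 M) acts as the cathode; ions are reduced there and produced at the dilute (0.00787 M) anode.
With n = 2, Ecell = −(0.0592/2)·log([dilute]/[conc]) = −(0.0592/2)·log(0.00787/0.11) = +0.034 V.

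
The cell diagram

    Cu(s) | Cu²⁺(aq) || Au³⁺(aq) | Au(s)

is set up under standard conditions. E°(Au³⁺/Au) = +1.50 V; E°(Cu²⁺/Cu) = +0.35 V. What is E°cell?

By convention the left-hand electrode in cell notation is the anode (oxidation) and the right-hand electrode is the cathode (reduction).
E°cell = E°(right) − E°(left) = +1.50 − (+0.35) = +1.15 V.

+1.15 V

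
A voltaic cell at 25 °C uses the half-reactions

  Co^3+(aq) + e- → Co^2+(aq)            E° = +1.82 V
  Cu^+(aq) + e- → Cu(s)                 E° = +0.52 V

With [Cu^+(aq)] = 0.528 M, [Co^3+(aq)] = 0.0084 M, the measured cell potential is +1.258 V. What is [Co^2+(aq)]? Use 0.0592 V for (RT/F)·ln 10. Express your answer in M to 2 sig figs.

Co³⁺/Co²⁺ is the cathode (higher E°); E°cell = +1.82 − (+0.52) = +1.30 V with n = 1.
From the Nernst equation, log Q = n(E° − E)/0.0592 = 1·(+1.30 − (+1.258))/0.0592 = 0.709.
Balancing electrons gives Co^3+(aq) + Cu(s) → Co^2+(aq) + Cu^+(aq); thus Q = ([Co^2+(aq)]·[Cu^+(aq)]) / [Co^3+(aq)].
Solving for the unknown gives log [Co^2+(aq)] = −1.089, so [Co^2+(aq)] ≈ 0.081 M.

0.081 M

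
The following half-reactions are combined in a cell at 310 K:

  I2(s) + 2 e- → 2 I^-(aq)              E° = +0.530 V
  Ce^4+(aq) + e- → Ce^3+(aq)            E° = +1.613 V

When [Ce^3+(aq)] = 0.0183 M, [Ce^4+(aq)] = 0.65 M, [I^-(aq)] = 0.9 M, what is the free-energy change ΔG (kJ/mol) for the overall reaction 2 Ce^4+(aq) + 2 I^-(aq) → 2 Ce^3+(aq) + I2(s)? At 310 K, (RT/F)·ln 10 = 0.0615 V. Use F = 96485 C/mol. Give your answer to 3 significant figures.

With Ce⁴⁺/Ce³⁺ reduced at the cathode, E°cell = +1.613 − (+0.530) = +1.083 V and n = 2.
The reaction quotient is [Ce^3+(aq)]^2 / ([Ce^4+(aq)]^2·[I^-(aq)]^2) = 0.000979; by Nernst, E = +1.083 − (0.0615/2)(−3.009) = +1.1755 V.
Finally ΔG = −nFE = −(2)(96485 C/mol)(+1.1755 V) = −227 kJ/mol.

−227 kJ/mol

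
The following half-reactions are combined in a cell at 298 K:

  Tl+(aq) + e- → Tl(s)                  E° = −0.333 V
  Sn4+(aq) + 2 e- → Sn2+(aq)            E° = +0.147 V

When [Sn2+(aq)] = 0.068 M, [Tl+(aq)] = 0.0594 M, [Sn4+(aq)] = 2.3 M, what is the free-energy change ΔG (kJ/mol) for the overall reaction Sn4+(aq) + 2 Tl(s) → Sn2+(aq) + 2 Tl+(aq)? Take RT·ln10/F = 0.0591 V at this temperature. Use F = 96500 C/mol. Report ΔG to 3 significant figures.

E°cell = +0.147 − (−0.333) = +0.480 V; the balanced reaction transfers n = 2 electrons.
Here Q = ([Sn2+(aq)]·[Tl+(aq)]^2) / [Sn4+(aq)] = 0.000104 (log Q = −3.982), giving E = +0.480 − (0.0591/2)·(−3.982) = +0.5977 V.
Then ΔG = −nFE = −2 × 96500 × +0.5977 J/mol = −115 kJ/mol.

−115 kJ/mol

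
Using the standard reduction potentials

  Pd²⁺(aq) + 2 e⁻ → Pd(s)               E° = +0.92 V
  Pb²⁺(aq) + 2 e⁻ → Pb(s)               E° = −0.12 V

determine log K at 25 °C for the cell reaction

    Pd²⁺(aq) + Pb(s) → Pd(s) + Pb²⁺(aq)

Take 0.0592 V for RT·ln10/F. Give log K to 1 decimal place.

The Pd²⁺/Pd couple is reduced (cathode); E°cell = +0.92 − (−0.12) = +1.04 V with n = 2.
At equilibrium E = 0, so log K = nE°cell / 0.0592 = (2)(+1.04) / 0.0592 = 35.1.

log K = 35.1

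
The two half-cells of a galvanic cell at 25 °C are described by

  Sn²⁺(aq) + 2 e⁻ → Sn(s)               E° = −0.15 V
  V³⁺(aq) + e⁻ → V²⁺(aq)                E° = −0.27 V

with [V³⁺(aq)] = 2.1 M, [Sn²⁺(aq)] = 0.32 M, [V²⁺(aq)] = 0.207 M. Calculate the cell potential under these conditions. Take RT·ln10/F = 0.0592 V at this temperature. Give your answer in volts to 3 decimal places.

+0.046 V

Sn²⁺/Sn is reduced (cathode, E° = −0.15 V) and V³⁺/V²⁺ is oxidized (anode).
E°cell = −0.15 − (−0.27) = +0.12 V, with n = 2 electrons transferred.
Balancing gives Sn²⁺(aq) + 2 V²⁺(aq) → Sn(s) + 2 V³⁺(aq); hence Q = [V³⁺(aq)]^2 / ([Sn²⁺(aq)]·[V²⁺(aq)]^2) = 322 (log Q = 2.507).
E = E° − (0.0592/n)·log Q = +0.12 − (0.0592/2)(2.507) = +0.046 V.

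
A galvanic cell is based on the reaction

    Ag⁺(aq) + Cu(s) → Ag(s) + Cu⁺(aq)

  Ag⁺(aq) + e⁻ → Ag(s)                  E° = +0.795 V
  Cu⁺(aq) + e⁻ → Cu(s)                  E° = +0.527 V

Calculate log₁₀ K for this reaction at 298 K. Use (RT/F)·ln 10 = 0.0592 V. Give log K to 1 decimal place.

The Ag⁺/Ag couple is reduced (cathode); E°cell = +0.795 − (+0.527) = +0.268 V with n = 1.
At equilibrium E = 0, so log K = nE°cell / 0.0592 = (1)(+0.268) / 0.0592 = 4.5.

log K = 4.5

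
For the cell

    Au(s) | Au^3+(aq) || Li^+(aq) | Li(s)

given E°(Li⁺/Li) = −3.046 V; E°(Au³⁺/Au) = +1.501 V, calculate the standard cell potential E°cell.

−4.547 V

By convention the left-hand electrode in cell notation is the anode (oxidation) and the right-hand electrode is the cathode (reduction).
E°cell = E°(right) − E°(left) = −3.046 − (+1.501) = −4.547 V.
The negative sign shows that, as written, the cell would require an external voltage to drive the reaction.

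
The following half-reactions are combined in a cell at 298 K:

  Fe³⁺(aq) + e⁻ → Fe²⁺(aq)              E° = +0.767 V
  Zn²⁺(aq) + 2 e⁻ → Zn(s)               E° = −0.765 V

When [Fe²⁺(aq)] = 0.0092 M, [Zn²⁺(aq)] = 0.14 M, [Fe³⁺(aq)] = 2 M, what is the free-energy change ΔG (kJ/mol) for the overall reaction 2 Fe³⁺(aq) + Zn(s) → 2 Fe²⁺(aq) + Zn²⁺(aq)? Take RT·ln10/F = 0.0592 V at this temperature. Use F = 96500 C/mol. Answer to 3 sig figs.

E°cell = +0.767 − (−0.765) = +1.532 V; the balanced reaction transfers n = 2 electrons.
Q = ([Fe²⁺(aq)]^2·[Zn²⁺(aq)]) / [Fe³⁺(aq)]^2 = 2.96×10^−6, so log Q = −5.528 and E = +1.532 − (0.0592/2)(−5.528) = +1.6956 V.
Then ΔG = −nFE = −2 × 96500 × +1.6956 J/mol = −327 kJ/mol.

−327 kJ/mol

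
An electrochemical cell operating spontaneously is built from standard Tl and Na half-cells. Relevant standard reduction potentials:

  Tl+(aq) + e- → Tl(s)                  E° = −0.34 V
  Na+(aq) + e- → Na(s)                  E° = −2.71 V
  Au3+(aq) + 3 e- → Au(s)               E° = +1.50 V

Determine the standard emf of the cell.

+2.37 V

The Tl⁺/Tl couple has the higher E°, so Tl ion is reduced (cathode) and Na is oxidized (anode).
E°cell = E°(cathode) − E°(anode) = −0.34 − (−2.71) = +2.37 V.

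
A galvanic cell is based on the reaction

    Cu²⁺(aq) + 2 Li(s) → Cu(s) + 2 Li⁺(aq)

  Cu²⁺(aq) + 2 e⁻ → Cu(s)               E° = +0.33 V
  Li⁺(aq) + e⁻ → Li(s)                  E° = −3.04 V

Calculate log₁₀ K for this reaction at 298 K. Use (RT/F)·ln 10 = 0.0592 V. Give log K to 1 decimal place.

The Cu²⁺/Cu couple is reduced (cathode); E°cell = +0.33 − (−3.04) = +3.37 V with n = 2.
At equilibrium E = 0, so log K = nE°cell / 0.0592 = (2)(+3.37) / 0.0592 = 113.9.

log K = 113.9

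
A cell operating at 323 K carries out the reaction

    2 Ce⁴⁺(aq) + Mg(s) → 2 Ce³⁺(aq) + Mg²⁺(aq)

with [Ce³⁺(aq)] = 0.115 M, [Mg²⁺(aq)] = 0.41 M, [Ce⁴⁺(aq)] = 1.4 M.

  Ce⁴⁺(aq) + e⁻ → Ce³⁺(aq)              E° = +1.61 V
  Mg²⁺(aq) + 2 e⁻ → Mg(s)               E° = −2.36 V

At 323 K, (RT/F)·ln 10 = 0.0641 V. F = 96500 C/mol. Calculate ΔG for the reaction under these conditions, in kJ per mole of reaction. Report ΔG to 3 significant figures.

E°cell = +1.61 − (−2.36) = +3.97 V; the balanced reaction transfers n = 2 electrons.
Q = ([Ce³⁺(aq)]^2·[Mg²⁺(aq)]) / [Ce⁴⁺(aq)]^2 = 0.00277, so log Q = −2.558 and E = +3.97 − (0.0641/2)(−2.558) = +4.0520 V.
ΔG = −nFE = −(2)(96500)(+4.0520) J/mol = −782 kJ/mol.

−782 kJ/mol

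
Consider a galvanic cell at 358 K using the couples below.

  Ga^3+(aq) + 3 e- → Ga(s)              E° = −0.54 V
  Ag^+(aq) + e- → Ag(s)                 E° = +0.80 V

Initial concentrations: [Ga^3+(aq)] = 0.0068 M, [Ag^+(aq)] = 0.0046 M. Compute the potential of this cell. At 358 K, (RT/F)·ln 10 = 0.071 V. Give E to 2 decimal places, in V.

Ag⁺/Ag is reduced (cathode, E° = +0.80 V) and Ga³⁺/Ga is oxidized (anode).
E°cell = +0.80 − (−0.54) = +1.34 V, with n = 3 electrons transferred.
The balanced reaction is 3 Ag^+(aq) + Ga(s) → 3 Ag(s) + Ga^3+(aq), so Q = [Ga^3+(aq)] / [Ag^+(aq)]^3 = 6.99×10^4 and log Q = 4.844.
By the Nernst equation, E = +1.34 − (0.071/3)·(4.844) = +1.23 V.

+1.23 V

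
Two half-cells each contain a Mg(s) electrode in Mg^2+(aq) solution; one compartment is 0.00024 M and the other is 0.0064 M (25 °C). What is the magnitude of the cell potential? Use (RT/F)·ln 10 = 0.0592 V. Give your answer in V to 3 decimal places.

0.042 V

For a concentration cell E°cell = 0, since both electrodes use the same couple.
The compartment with the higher Mg^2+(aq) concentration (0.0064 M) acts as the cathode; ions are reduced there and produced at the dilute (0.00024 M) anode.
With n = 2, Ecell = −(0.0592/2)·log([dilute]/[conc]) = −(0.0592/2)·log(0.00024/0.0064) = +0.042 V.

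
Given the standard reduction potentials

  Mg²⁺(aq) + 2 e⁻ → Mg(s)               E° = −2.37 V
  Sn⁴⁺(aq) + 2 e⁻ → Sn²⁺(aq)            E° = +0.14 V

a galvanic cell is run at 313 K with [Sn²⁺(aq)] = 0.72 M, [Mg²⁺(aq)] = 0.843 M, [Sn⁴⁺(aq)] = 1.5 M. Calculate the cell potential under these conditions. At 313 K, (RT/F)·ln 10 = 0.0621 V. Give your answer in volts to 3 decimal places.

Since E°(Sn⁴⁺/Sn²⁺) > E°(Mg²⁺/Mg), Sn⁴⁺/Sn²⁺ serves as the cathode.
The standard potential is +0.14 − (−2.37) = +2.51 V and the balanced reaction transfers n = 2 electrons.
For the overall reaction Sn⁴⁺(aq) + Mg(s) → Sn²⁺(aq) + Mg²⁺(aq), Q = ([Sn²⁺(aq)]·[Mg²⁺(aq)]) / [Sn⁴⁺(aq)] = 0.405, giving log Q = −0.393.
By the Nernst equation, E = +2.51 − (0.0621/2)·(−0.393) = +2.522 V.

+2.522 V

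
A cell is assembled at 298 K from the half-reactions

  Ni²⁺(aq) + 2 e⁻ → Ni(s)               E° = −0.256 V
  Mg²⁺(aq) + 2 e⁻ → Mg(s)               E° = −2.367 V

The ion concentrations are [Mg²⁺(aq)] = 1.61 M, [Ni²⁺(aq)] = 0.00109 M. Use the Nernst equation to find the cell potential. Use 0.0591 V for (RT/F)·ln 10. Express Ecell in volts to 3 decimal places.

+2.017 V

The Ni²⁺/Ni couple has the more positive E°, so it is the cathode; Mg²⁺/Mg is the anode.
The standard potential is −0.256 − (−2.367) = +2.111 V and the balanced reaction transfers n = 2 electrons.
Balancing gives Ni²⁺(aq) + Mg(s) → Ni(s) + Mg²⁺(aq); hence Q = [Mg²⁺(aq)] / [Ni²⁺(aq)] = 1.48×10^3 (log Q = 3.169).
E = E° − (0.0591/n)·log Q = +2.111 − (0.0591/2)(3.169) = +2.017 V.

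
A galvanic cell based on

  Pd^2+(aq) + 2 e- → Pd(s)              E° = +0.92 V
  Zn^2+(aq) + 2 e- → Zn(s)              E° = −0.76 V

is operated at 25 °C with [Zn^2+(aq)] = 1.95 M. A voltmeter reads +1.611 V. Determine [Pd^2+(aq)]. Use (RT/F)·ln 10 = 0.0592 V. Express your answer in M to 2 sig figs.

Pd²⁺/Pd is the cathode (higher E°); E°cell = +0.92 − (−0.76) = +1.68 V with n = 2.
From the Nernst equation, log Q = n(E° − E)/0.0592 = 2·(+1.68 − (+1.611))/0.0592 = 2.331.
Balancing electrons gives Pd^2+(aq) + Zn(s) → Pd(s) + Zn^2+(aq); thus Q = [Zn^2+(aq)] / [Pd^2+(aq)].
Substituting the known concentrations and solving, log [Pd^2+(aq)] = −2.041 and [Pd^2+(aq)] = 0.0091 M.

0.0091 M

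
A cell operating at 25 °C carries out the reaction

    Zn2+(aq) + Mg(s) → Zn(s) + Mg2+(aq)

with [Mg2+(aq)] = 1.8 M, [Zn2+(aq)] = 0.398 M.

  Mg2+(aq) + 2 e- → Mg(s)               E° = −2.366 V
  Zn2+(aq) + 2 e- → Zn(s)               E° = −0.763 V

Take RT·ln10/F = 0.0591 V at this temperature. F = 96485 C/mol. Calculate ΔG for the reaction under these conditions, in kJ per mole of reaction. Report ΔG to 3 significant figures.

−306 kJ/mol

E°cell = −0.763 − (−2.366) = +1.603 V; the balanced reaction transfers n = 2 electrons.
Q = [Mg2+(aq)] / [Zn2+(aq)] = 4.52, so log Q = 0.655 and E = +1.603 − (0.0591/2)(0.655) = +1.5836 V.
Then ΔG = −nFE = −2 × 96485 × +1.5836 J/mol = −306 kJ/mol.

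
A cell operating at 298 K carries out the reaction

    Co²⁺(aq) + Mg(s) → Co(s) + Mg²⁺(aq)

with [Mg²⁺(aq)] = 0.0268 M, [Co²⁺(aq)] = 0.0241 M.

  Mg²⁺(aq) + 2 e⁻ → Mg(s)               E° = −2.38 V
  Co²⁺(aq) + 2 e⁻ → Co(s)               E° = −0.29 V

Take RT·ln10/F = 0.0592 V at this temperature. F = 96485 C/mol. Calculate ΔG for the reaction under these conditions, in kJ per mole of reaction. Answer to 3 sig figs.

With Co²⁺/Co reduced at the cathode, E°cell = −0.29 − (−2.38) = +2.09 V and n = 2.
Here Q = [Mg²⁺(aq)] / [Co²⁺(aq)] = 1.11 (log Q = 0.046), giving E = +2.09 − (0.0592/2)·(0.046) = +2.0886 V.
Then ΔG = −nFE = −2 × 96485 × +2.0886 J/mol = −403 kJ/mol.

−403 kJ/mol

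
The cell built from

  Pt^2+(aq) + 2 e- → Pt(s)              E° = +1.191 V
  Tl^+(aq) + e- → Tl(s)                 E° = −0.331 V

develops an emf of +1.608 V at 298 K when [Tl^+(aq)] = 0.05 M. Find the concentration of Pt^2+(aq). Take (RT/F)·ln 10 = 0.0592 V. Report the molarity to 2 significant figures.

With Pt²⁺/Pt at the cathode and Tl⁺/Tl at the anode, E°cell = +1.191 − (−0.331) = +1.522 V (n = 2).
Since E = E° − (0.0592/n)·log Q, log Q = n(E° − E)/0.0592 = −2.905.
Balancing electrons gives Pt^2+(aq) + 2 Tl(s) → Pt(s) + 2 Tl^+(aq); thus Q = [Tl^+(aq)]^2 / [Pt^2+(aq)].
Substituting the known concentrations and solving, log [Pt^2+(aq)] = 0.303 and [Pt^2+(aq)] = 2.0 M.

2.0 M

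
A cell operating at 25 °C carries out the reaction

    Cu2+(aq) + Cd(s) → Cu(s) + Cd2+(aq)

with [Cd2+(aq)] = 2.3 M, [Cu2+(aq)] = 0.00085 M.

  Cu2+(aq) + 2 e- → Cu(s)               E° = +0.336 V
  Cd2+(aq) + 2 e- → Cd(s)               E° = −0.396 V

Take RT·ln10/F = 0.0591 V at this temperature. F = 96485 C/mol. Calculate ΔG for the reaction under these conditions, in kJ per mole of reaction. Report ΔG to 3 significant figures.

−122 kJ/mol

The standard cell potential is +0.336 − (−0.396) = +0.732 V, with n = 2 electrons in the balanced equation.
Here Q = [Cd2+(aq)] / [Cu2+(aq)] = 2.71×10^3 (log Q = 3.432), giving E = +0.732 − (0.0591/2)·(3.432) = +0.6306 V.
Then ΔG = −nFE = −2 × 96485 × +0.6306 J/mol = −122 kJ/mol.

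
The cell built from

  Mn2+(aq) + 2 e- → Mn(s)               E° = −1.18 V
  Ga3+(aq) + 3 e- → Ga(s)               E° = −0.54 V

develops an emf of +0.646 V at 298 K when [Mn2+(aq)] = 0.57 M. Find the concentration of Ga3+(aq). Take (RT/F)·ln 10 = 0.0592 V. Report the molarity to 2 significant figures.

0.87 M

The Ga³⁺/Ga couple has the larger reduction potential, so it is the cathode: E°cell = −0.54 − (−1.18) = +0.64 V and n = 6.
From the Nernst equation, log Q = n(E° − E)/0.0592 = 6·(+0.64 − (+0.646))/0.0592 = −0.608.
Balancing electrons gives 2 Ga3+(aq) + 3 Mn(s) → 2 Ga(s) + 3 Mn2+(aq); thus Q = [Mn2+(aq)]^3 / [Ga3+(aq)]^2.
Solving for the unknown gives log [Ga3+(aq)] = −0.062, so [Ga3+(aq)] ≈ 0.87 M.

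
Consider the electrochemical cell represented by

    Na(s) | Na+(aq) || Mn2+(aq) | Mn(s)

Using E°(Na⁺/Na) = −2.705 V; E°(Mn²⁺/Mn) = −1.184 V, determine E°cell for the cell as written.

By convention the left-hand electrode in cell notation is the anode (oxidation) and the right-hand electrode is the cathode (reduction).
E°cell = E°(right) − E°(left) = −1.184 − (−2.705) = +1.521 V.

+1.521 V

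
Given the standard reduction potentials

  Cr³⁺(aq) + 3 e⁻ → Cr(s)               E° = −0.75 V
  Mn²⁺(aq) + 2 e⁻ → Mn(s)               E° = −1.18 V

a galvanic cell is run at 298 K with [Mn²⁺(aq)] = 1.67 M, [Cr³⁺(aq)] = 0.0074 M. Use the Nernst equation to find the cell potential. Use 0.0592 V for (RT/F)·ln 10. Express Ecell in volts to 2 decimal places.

Since E°(Cr³⁺/Cr) > E°(Mn²⁺/Mn), Cr³⁺/Cr serves as the cathode.
The standard potential is −0.75 − (−1.18) = +0.43 V and the balanced reaction transfers n = 6 electrons.
Balancing gives 2 Cr³⁺(aq) + 3 Mn(s) → 2 Cr(s) + 3 Mn²⁺(aq); hence Q = [Mn²⁺(aq)]^3 / [Cr³⁺(aq)]^2 = 8.51×10^4 (log Q = 4.930).
By the Nernst equation, E = +0.43 − (0.0592/6)·(4.930) = +0.38 V.

+0.38 V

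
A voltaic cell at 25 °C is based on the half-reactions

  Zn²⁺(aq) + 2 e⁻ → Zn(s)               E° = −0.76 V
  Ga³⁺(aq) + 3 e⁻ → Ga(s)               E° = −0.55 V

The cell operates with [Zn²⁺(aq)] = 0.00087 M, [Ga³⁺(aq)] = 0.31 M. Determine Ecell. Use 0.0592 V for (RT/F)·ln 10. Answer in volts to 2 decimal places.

The Ga³⁺/Ga couple has the more positive E°, so it is the cathode; Zn²⁺/Zn is the anode.
E°cell = −0.55 − (−0.76) = +0.21 V, with n = 6 electrons transferred.
For the overall reaction 2 Ga³⁺(aq) + 3 Zn(s) → 2 Ga(s) + 3 Zn²⁺(aq), Q = [Zn²⁺(aq)]^3 / [Ga³⁺(aq)]^2 = 6.85×10^−9, giving log Q = −8.164.
By the Nernst equation, E = +0.21 − (0.0592/6)·(−8.164) = +0.29 V.

+0.29 V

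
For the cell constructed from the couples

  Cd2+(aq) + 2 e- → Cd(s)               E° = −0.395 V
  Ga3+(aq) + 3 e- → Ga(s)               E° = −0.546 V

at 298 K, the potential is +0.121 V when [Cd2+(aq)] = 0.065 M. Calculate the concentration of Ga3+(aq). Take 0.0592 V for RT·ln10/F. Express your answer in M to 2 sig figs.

0.55 M

The Cd²⁺/Cd couple has the larger reduction potential, so it is the cathode: E°cell = −0.395 − (−0.546) = +0.151 V and n = 6.
From the Nernst equation, log Q = n(E° − E)/0.0592 = 6·(+0.151 − (+0.121))/0.0592 = 3.041.
For 3 Cd2+(aq) + 2 Ga(s) → 3 Cd(s) + 2 Ga3+(aq), the reaction quotient is Q = [Ga3+(aq)]^2 / [Cd2+(aq)]^3.
Solving for the unknown gives log [Ga3+(aq)] = −0.260, so [Ga3+(aq)] ≈ 0.55 M.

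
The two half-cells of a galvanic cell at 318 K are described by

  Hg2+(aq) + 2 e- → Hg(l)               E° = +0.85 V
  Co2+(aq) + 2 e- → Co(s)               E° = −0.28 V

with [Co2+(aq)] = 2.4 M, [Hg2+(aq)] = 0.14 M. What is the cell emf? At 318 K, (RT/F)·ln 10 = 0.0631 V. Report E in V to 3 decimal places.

Hg²⁺/Hg is reduced (cathode, E° = +0.85 V) and Co²⁺/Co is oxidized (anode).
E°cell = E°cat − E°an = +0.85 − (−0.28) = +1.13 V; n = 2.
For the overall reaction Hg2+(aq) + Co(s) → Hg(l) + Co2+(aq), Q = [Co2+(aq)] / [Hg2+(aq)] = 17.1, giving log Q = 1.234.
E = E° − (0.0631/n)·log Q = +1.13 − (0.0631/2)(1.234) = +1.091 V.

+1.091 V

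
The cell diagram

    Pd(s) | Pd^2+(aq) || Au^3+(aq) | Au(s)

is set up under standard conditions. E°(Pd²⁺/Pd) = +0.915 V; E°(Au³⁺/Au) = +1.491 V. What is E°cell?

By convention the left-hand electrode in cell notation is the anode (oxidation) and the right-hand electrode is the cathode (reduction).
E°cell = E°(right) − E°(left) = +1.491 − (+0.915) = +0.576 V.

+0.576 V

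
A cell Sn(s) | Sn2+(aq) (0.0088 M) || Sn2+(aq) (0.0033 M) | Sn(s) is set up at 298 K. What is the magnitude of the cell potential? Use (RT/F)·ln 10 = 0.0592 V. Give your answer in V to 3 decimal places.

For a concentration cell E°cell = 0, since both electrodes use the same couple.
The compartment with the higher Sn2+(aq) concentration (0.0088 M) acts as the cathode; ions are reduced there and produced at the dilute (0.0033 M) anode.
With n = 2, Ecell = −(0.0592/2)·log([dilute]/[conc]) = −(0.0592/2)·log(0.0033/0.0088) = +0.013 V.

0.013 V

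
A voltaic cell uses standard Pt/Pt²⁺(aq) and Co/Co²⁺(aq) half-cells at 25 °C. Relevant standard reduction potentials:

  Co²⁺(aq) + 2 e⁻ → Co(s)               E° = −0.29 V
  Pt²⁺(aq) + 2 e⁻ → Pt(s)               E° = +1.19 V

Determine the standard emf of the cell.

Of the two couples in this cell, the one with the more positive reduction potential is reduced at the cathode: here that is Pt²⁺/Pt (+1.19 V); Co²⁺/Co (−0.29 V) is the anode.
E°cell = E°(cathode) − E°(anode) = +1.19 − (−0.29) = +1.48 V.

+1.48 V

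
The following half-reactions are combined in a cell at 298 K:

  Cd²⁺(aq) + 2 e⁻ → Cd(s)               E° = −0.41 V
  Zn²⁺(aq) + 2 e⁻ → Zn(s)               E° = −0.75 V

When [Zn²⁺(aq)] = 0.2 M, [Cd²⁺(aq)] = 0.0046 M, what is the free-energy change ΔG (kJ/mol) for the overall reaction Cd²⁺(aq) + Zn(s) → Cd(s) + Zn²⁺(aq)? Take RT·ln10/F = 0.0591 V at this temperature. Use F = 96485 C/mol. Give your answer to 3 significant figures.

The standard cell potential is −0.41 − (−0.75) = +0.34 V, with n = 2 electrons in the balanced equation.
Q = [Zn²⁺(aq)] / [Cd²⁺(aq)] = 43.5, so log Q = 1.638 and E = +0.34 − (0.0591/2)(1.638) = +0.2916 V.
Finally ΔG = −nFE = −(2)(96485 C/mol)(+0.2916 V) = −56.3 kJ/mol.

−56.3 kJ/mol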